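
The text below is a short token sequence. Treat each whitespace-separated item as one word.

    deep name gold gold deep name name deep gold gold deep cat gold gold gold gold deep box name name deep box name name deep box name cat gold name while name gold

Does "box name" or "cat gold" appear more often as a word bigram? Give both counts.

"box name" (3 vs 2)

"box name": 3 occurrences
"cat gold": 2 occurrences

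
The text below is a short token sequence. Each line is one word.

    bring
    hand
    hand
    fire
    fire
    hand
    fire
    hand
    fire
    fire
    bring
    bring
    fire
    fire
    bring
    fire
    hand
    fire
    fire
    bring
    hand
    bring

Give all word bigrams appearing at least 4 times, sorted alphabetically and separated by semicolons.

fire fire; hand fire

Bigram counts meeting the condition (at least 4 times):
  fire fire: 4
  hand fire: 4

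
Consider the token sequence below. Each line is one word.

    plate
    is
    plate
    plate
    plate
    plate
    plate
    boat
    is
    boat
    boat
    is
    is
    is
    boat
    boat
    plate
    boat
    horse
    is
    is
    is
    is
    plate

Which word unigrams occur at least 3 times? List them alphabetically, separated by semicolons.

Unigram counts meeting the condition (at least 3 times):
  boat: 6
  is: 9
  plate: 8

boat; is; plate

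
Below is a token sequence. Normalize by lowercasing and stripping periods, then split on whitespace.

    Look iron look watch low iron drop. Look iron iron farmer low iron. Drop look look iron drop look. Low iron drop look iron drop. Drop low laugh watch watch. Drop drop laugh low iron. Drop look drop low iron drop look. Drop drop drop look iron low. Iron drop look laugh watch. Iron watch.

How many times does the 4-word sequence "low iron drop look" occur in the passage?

Scanning the 52 overlapping 4-gram windows for "low iron drop look":
  position 5–8: low iron drop look
  position 12–15: low iron drop look
  position 20–23: low iron drop look
  position 34–37: low iron drop look
  position 39–42: low iron drop look
  position 48–51: low iron drop look

6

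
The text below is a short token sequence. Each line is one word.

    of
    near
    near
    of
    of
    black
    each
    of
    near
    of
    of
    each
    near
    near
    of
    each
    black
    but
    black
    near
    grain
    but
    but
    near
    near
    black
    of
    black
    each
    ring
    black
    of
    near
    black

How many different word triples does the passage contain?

34 tokens → 32 trigram windows in total.
Repeated trigrams (each contributes count−1 duplicates):
  near near of: 2
  near of of: 2
  of black each: 2
3 duplicate windows → 32 − 3 = 29 distinct.

29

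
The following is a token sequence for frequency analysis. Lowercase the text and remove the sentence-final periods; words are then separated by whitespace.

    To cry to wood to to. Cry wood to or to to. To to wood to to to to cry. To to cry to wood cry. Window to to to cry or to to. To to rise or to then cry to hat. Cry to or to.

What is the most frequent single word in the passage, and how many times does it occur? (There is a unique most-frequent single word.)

"to", 27 times

Unigram frequencies (highest first):
  to: 27
  cry: 8
  wood: 4
  or: 4
  window: 1
  rise: 1
  … (2 more, each ≤ 1)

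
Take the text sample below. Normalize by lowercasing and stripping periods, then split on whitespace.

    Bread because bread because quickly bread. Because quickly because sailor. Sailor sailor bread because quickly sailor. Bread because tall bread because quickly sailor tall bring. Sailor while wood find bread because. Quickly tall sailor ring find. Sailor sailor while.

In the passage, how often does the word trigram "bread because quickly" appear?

Scanning the 37 overlapping trigram windows for "bread because quickly":
  position 3–5: bread because quickly
  position 6–8: bread because quickly
  position 13–15: bread because quickly
  position 20–22: bread because quickly
  position 30–32: bread because quickly

5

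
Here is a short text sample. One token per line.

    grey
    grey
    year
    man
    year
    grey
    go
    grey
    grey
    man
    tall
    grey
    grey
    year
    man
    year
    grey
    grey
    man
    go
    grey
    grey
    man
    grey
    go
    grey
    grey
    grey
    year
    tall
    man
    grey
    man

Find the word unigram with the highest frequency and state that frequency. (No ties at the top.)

"grey", 16 times

Unigram frequencies (highest first):
  grey: 16
  man: 7
  year: 5
  go: 3
  tall: 2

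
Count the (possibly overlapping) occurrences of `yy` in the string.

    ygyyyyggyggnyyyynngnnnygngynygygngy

6

Sliding a length-2 window over the 35 characters (34 positions):
  position 3–4: yy
  position 4–5: yy
  position 5–6: yy
  position 13–14: yy
  position 14–15: yy
  position 15–16: yy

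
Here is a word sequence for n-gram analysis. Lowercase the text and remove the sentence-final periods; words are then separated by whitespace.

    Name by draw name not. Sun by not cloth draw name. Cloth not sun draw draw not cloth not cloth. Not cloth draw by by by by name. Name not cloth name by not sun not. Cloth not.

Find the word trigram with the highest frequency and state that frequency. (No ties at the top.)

Trigram frequencies (highest first):
  not cloth not: 3
  not cloth draw: 2
  cloth not cloth: 2
  by by by: 2
  name by draw: 1
  by draw name: 1
  … (25 more, each ≤ 1)

"not cloth not", 3 times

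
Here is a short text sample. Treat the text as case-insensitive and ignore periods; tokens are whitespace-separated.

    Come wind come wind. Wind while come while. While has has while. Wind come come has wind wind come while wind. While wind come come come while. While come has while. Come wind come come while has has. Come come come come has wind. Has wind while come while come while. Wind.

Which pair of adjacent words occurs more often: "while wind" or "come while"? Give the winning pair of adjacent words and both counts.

"while wind": 4 occurrences
"come while": 6 occurrences

"come while" (6 vs 4)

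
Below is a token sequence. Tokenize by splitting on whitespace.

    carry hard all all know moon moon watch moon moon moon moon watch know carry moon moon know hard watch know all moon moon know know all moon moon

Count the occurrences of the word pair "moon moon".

Scanning the 28 overlapping bigram windows for "moon moon":
  position 6–7: moon moon
  position 9–10: moon moon
  position 10–11: moon moon
  position 11–12: moon moon
  position 16–17: moon moon
  position 23–24: moon moon
  position 28–29: moon moon

7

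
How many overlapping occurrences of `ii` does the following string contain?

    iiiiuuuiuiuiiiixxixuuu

6

Sliding a length-2 window over the 22 characters (21 positions):
  position 1–2: ii
  position 2–3: ii
  position 3–4: ii
  position 12–13: ii
  position 13–14: ii
  position 14–15: ii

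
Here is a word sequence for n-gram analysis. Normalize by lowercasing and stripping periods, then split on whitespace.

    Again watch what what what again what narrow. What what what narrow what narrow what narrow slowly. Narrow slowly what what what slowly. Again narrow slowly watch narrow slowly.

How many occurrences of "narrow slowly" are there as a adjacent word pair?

Scanning the 28 overlapping bigram windows for "narrow slowly":
  position 16–17: narrow slowly
  position 18–19: narrow slowly
  position 25–26: narrow slowly
  position 28–29: narrow slowly

4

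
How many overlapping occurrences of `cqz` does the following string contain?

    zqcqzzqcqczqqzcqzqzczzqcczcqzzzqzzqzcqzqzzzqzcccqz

5

Sliding a length-3 window over the 50 characters (48 positions):
  position 3–5: cqz
  position 15–17: cqz
  position 27–29: cqz
  position 37–39: cqz
  position 48–50: cqz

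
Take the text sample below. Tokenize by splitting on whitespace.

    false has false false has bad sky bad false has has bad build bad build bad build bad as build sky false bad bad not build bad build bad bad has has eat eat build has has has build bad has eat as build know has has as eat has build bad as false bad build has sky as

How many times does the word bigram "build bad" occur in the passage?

7

Scanning the 58 overlapping bigram windows for "build bad":
  position 13–14: build bad
  position 15–16: build bad
  position 17–18: build bad
  position 26–27: build bad
  position 28–29: build bad
  position 39–40: build bad
  position 51–52: build bad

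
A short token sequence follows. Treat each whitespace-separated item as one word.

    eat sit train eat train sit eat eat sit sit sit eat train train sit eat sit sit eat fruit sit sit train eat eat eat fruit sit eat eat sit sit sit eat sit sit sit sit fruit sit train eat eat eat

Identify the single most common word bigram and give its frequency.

Bigram frequencies (highest first):
  sit sit: 9
  sit eat: 6
  eat eat: 6
  eat sit: 5
  sit train: 3
  train eat: 3
  … (6 more, each ≤ 3)

"sit sit", 9 times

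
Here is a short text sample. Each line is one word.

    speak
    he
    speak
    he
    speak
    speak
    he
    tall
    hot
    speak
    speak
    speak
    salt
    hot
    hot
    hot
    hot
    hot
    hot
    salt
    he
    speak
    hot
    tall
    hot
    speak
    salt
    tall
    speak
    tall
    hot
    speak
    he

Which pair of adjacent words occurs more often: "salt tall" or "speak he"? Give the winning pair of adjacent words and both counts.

"speak he" (4 vs 1)

"salt tall": 1 occurrence
"speak he": 4 occurrences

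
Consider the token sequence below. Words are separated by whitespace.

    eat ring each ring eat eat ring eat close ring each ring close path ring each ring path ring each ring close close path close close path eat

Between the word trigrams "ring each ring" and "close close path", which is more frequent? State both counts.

"ring each ring" (4 vs 2)

"ring each ring": 4 occurrences
"close close path": 2 occurrences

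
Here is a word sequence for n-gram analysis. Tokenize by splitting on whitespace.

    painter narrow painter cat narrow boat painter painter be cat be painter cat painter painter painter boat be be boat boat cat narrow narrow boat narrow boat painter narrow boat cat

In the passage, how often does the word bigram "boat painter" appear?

2

Scanning the 30 overlapping bigram windows for "boat painter":
  position 6–7: boat painter
  position 27–28: boat painter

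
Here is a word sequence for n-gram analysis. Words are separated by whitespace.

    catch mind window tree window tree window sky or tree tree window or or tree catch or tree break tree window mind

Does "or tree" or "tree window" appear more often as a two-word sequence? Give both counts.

"or tree": 3 occurrences
"tree window": 4 occurrences

"tree window" (4 vs 3)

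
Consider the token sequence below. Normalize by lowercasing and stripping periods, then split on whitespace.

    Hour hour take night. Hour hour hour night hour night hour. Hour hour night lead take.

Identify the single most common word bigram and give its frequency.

"hour hour", 5 times

Bigram frequencies (highest first):
  hour hour: 5
  night hour: 3
  hour night: 3
  hour take: 1
  take night: 1
  night lead: 1
  … (1 more, each ≤ 1)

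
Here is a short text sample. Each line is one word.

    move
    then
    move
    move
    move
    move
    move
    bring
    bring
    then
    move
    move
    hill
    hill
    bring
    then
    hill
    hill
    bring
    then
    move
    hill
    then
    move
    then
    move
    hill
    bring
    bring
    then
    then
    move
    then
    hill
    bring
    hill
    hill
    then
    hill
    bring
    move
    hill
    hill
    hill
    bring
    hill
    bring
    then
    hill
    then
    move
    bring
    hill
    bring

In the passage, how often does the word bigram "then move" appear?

7

Scanning the 53 overlapping bigram windows for "then move":
  position 2–3: then move
  position 10–11: then move
  position 20–21: then move
  position 23–24: then move
  position 25–26: then move
  position 31–32: then move
  position 50–51: then move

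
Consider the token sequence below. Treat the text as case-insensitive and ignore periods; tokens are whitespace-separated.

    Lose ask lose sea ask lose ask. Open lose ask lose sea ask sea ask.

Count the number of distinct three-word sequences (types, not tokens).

15 tokens → 13 trigram windows in total.
Repeated trigrams (each contributes count−1 duplicates):
  ask lose sea: 2
  lose ask lose: 2
  lose sea ask: 2
3 duplicate windows → 13 − 3 = 10 distinct.

10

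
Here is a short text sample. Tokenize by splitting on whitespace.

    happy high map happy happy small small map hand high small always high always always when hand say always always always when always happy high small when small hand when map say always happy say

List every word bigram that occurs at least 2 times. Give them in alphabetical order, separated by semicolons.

Bigram counts meeting the condition (at least 2 times):
  always always: 3
  always happy: 2
  always when: 2
  happy high: 2
  high small: 2
  say always: 2

always always; always happy; always when; happy high; high small; say always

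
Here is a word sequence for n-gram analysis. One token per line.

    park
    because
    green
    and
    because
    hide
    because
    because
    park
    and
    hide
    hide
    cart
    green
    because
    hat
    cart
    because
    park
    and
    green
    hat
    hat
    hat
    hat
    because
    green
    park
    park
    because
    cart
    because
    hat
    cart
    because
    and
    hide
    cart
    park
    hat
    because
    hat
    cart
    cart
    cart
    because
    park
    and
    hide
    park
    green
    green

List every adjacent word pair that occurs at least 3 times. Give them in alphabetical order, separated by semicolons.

and hide; because hat; because park; cart because; hat cart; hat hat; park and

Bigram counts meeting the condition (at least 3 times):
  and hide: 3
  because hat: 3
  because park: 3
  cart because: 4
  hat cart: 3
  hat hat: 3
  park and: 3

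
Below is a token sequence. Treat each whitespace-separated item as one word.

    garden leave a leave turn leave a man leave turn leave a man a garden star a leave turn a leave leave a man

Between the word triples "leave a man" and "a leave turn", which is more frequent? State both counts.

"leave a man" (3 vs 2)

"leave a man": 3 occurrences
"a leave turn": 2 occurrences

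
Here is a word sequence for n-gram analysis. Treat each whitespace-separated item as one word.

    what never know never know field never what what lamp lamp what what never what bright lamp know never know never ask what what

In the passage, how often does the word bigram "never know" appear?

Scanning the 23 overlapping bigram windows for "never know":
  position 2–3: never know
  position 4–5: never know
  position 19–20: never know

3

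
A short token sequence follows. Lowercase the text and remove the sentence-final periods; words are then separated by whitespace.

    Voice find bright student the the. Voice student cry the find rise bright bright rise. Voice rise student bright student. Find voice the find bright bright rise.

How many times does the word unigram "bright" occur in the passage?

Scanning the 27 tokens for "bright":
  position 3: bright
  position 13: bright
  position 14: bright
  position 19: bright
  position 25: bright
  position 26: bright

6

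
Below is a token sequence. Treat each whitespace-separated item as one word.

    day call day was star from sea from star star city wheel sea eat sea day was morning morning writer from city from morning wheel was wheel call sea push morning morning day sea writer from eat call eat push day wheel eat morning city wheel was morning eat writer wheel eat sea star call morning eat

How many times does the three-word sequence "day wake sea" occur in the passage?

0

Scanning the 55 overlapping trigram windows for "day wake sea":
  (none found)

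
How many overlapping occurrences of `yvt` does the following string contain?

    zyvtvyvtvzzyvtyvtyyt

4

Sliding a length-3 window over the 20 characters (18 positions):
  position 2–4: yvt
  position 6–8: yvt
  position 12–14: yvt
  position 15–17: yvt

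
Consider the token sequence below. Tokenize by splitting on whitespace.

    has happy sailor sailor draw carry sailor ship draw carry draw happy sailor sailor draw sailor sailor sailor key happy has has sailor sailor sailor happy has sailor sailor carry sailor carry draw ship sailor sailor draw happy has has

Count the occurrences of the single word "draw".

Scanning the 40 tokens for "draw":
  position 5: draw
  position 9: draw
  position 11: draw
  position 15: draw
  position 33: draw
  position 37: draw

6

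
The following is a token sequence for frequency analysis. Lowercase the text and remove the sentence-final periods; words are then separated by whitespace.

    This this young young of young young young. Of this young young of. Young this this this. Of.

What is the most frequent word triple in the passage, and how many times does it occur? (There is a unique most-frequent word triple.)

"young young of", 3 times

Trigram frequencies (highest first):
  young young of: 3
  this young young: 2
  young of young: 2
  this this young: 1
  of young young: 1
  young young young: 1
  … (6 more, each ≤ 1)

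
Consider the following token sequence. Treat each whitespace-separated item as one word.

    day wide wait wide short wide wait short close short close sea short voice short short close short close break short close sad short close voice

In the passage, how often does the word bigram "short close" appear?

Scanning the 25 overlapping bigram windows for "short close":
  position 8–9: short close
  position 10–11: short close
  position 16–17: short close
  position 18–19: short close
  position 21–22: short close
  position 24–25: short close

6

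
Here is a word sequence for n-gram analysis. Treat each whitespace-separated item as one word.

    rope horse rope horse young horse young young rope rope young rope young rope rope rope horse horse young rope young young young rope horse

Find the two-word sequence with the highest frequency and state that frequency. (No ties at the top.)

Bigram frequencies (highest first):
  young rope: 5
  rope horse: 4
  horse young: 3
  young young: 3
  rope rope: 3
  rope young: 3
  … (3 more, each ≤ 1)

"young rope", 5 times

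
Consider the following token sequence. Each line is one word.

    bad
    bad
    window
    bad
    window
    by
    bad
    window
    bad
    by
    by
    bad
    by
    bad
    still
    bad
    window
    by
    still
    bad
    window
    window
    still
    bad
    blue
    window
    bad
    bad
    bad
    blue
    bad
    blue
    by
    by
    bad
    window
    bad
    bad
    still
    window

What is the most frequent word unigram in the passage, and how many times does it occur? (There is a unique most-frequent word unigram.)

"bad", 17 times

Unigram frequencies (highest first):
  bad: 17
  window: 9
  by: 7
  still: 4
  blue: 3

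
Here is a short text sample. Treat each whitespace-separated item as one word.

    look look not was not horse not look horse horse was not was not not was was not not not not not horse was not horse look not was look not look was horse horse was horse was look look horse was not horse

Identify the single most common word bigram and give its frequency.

"was not", 6 times

Bigram frequencies (highest first):
  was not: 6
  horse was: 5
  not not: 5
  not was: 4
  not horse: 4
  look not: 3
  … (10 more, each ≤ 2)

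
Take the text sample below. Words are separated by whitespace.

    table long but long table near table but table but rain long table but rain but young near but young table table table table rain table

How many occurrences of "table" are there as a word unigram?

Scanning the 26 tokens for "table":
  position 1: table
  position 5: table
  position 7: table
  position 9: table
  position 13: table
  position 21: table
  position 22: table
  position 23: table
  position 24: table
  position 26: table

10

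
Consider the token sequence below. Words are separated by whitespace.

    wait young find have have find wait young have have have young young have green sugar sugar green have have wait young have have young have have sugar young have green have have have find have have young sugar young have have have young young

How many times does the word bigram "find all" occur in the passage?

0

Scanning the 44 overlapping bigram windows for "find all":
  (none found)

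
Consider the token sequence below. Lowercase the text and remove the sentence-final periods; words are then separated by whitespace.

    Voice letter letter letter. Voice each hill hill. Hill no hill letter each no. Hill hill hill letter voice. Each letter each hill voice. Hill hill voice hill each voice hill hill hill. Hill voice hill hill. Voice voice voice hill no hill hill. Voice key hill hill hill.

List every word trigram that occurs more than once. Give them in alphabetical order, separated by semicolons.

hill hill hill; hill hill voice; hill no hill; hill voice hill; letter voice each; no hill hill; voice hill hill

Trigram counts meeting the condition (more than once):
  hill hill hill: 5
  hill hill voice: 4
  hill no hill: 2
  hill voice hill: 3
  letter voice each: 2
  no hill hill: 2
  voice hill hill: 3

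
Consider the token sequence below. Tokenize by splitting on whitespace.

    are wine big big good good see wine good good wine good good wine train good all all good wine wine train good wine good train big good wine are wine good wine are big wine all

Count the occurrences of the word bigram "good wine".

Scanning the 36 overlapping bigram windows for "good wine":
  position 10–11: good wine
  position 13–14: good wine
  position 19–20: good wine
  position 23–24: good wine
  position 28–29: good wine
  position 32–33: good wine

6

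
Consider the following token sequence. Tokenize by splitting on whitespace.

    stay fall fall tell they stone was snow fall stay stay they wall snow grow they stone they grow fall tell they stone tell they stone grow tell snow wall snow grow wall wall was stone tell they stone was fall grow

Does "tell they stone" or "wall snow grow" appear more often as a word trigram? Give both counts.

"tell they stone": 4 occurrences
"wall snow grow": 2 occurrences

"tell they stone" (4 vs 2)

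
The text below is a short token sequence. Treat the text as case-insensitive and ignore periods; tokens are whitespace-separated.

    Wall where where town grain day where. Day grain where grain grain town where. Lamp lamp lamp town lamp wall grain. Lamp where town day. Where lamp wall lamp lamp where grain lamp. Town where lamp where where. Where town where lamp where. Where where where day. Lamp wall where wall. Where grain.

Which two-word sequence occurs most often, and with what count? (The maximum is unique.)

Bigram frequencies (highest first):
  where where: 6
  where lamp: 4
  lamp where: 4
  wall where: 3
  where town: 3
  where grain: 3
  … (19 more, each ≤ 3)

"where where", 6 times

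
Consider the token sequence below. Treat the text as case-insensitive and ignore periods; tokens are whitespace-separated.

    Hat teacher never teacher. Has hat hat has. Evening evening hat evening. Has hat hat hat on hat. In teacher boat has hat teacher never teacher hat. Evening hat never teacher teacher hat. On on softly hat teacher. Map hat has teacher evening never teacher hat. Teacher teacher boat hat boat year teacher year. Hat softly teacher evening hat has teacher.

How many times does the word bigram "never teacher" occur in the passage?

4

Scanning the 60 overlapping bigram windows for "never teacher":
  position 3–4: never teacher
  position 25–26: never teacher
  position 30–31: never teacher
  position 44–45: never teacher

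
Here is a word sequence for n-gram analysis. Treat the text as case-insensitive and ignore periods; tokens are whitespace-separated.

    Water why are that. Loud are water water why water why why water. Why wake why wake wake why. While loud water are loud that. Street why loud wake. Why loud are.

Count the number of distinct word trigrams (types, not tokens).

29

32 tokens → 30 trigram windows in total.
Repeated trigrams (each contributes count−1 duplicates):
  why water why: 2
1 duplicate windows → 30 − 1 = 29 distinct.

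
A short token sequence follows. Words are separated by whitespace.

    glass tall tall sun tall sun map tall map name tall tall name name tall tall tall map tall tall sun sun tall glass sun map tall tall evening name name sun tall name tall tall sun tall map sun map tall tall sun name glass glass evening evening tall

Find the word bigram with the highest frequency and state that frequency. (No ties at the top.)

"tall tall", 8 times

Bigram frequencies (highest first):
  tall tall: 8
  tall sun: 5
  sun tall: 4
  map tall: 4
  sun map: 3
  tall map: 3
  … (18 more, each ≤ 3)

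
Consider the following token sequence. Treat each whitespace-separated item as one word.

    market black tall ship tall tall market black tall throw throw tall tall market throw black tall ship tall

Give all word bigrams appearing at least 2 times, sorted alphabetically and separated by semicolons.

Bigram counts meeting the condition (at least 2 times):
  black tall: 3
  market black: 2
  ship tall: 2
  tall market: 2
  tall ship: 2
  tall tall: 2

black tall; market black; ship tall; tall market; tall ship; tall tall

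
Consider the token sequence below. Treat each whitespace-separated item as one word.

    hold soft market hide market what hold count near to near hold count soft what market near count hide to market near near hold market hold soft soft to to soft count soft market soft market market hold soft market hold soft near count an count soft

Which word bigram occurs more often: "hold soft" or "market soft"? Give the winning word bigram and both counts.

"hold soft" (4 vs 1)

"hold soft": 4 occurrences
"market soft": 1 occurrence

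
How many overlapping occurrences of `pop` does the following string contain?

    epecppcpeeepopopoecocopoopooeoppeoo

2

Sliding a length-3 window over the 35 characters (33 positions):
  position 12–14: pop
  position 14–16: pop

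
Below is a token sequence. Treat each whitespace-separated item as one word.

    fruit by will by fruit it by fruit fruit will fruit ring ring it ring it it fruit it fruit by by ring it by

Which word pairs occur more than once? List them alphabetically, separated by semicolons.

by fruit; fruit by; fruit it; it by; it fruit; ring it

Bigram counts meeting the condition (more than once):
  by fruit: 2
  fruit by: 2
  fruit it: 2
  it by: 2
  it fruit: 2
  ring it: 3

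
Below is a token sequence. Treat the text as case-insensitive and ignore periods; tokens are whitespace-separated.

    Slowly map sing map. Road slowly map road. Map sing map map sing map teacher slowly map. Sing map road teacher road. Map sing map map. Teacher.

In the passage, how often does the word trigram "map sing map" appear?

Scanning the 25 overlapping trigram windows for "map sing map":
  position 2–4: map sing map
  position 9–11: map sing map
  position 12–14: map sing map
  position 17–19: map sing map
  position 23–25: map sing map

5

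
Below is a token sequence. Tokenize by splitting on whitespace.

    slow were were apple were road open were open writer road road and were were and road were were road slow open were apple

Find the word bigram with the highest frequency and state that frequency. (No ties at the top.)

Bigram frequencies (highest first):
  were were: 3
  were apple: 2
  were road: 2
  open were: 2
  slow were: 1
  apple were: 1
  … (12 more, each ≤ 1)

"were were", 3 times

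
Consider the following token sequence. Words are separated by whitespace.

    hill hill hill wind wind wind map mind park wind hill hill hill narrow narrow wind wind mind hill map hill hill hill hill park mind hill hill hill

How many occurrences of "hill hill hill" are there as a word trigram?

Scanning the 27 overlapping trigram windows for "hill hill hill":
  position 1–3: hill hill hill
  position 11–13: hill hill hill
  position 21–23: hill hill hill
  position 22–24: hill hill hill
  position 27–29: hill hill hill

5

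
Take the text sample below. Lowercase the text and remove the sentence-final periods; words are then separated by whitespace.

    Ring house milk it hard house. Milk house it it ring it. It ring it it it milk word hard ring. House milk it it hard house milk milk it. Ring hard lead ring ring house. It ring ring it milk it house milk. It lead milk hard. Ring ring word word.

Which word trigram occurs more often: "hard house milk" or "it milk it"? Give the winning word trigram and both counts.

"hard house milk" (2 vs 1)

"hard house milk": 2 occurrences
"it milk it": 1 occurrence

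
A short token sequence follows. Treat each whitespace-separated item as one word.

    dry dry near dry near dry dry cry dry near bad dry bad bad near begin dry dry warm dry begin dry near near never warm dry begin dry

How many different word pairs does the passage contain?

29 tokens → 28 bigram windows in total.
Repeated bigrams (each contributes count−1 duplicates):
  dry near: 4
  begin dry: 3
  dry dry: 3
  dry begin: 2
  near dry: 2
  warm dry: 2
10 duplicate windows → 28 − 10 = 18 distinct.

18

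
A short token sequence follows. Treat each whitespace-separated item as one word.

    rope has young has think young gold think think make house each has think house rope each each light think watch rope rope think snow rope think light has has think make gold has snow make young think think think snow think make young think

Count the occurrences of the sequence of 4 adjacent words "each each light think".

1

Scanning the 42 overlapping 4-gram windows for "each each light think":
  position 17–20: each each light think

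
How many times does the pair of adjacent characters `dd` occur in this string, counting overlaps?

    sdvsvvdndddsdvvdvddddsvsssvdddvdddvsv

9

Sliding a length-2 window over the 37 characters (36 positions):
  position 9–10: dd
  position 10–11: dd
  position 18–19: dd
  position 19–20: dd
  position 20–21: dd
  position 28–29: dd
  position 29–30: dd
  position 32–33: dd
  position 33–34: dd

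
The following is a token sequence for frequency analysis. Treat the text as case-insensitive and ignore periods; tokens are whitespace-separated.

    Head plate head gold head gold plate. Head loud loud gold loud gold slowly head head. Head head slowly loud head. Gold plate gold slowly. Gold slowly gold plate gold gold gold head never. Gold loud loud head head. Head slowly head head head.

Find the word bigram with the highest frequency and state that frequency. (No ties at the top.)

"head head", 7 times

Bigram frequencies (highest first):
  head head: 7
  head gold: 3
  gold plate: 3
  gold slowly: 3
  plate head: 2
  gold head: 2
  … (14 more, each ≤ 2)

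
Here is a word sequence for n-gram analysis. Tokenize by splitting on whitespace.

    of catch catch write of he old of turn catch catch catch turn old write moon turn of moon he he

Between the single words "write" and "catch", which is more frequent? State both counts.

"catch" (5 vs 2)

"write": 2 occurrences
"catch": 5 occurrences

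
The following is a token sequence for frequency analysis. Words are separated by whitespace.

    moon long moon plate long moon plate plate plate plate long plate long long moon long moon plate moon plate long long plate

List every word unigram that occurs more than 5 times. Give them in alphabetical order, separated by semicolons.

Unigram counts meeting the condition (more than 5 times):
  long: 8
  moon: 6
  plate: 9

long; moon; plate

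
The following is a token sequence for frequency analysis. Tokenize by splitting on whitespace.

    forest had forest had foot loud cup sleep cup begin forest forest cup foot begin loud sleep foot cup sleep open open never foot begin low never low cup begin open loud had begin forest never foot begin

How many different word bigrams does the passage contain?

30

38 tokens → 37 bigram windows in total.
Repeated bigrams (each contributes count−1 duplicates):
  foot begin: 3
  begin forest: 2
  cup begin: 2
  cup sleep: 2
  forest had: 2
  never foot: 2
7 duplicate windows → 37 − 7 = 30 distinct.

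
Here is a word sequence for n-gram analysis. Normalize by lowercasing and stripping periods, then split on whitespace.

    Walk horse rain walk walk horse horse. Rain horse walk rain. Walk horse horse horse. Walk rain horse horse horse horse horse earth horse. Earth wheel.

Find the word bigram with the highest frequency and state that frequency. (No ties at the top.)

"horse horse", 7 times

Bigram frequencies (highest first):
  horse horse: 7
  walk horse: 3
  horse rain: 2
  rain walk: 2
  rain horse: 2
  horse walk: 2
  … (5 more, each ≤ 2)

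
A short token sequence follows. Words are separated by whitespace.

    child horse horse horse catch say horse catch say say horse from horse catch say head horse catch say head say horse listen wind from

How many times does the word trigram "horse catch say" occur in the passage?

4

Scanning the 23 overlapping trigram windows for "horse catch say":
  position 4–6: horse catch say
  position 7–9: horse catch say
  position 13–15: horse catch say
  position 17–19: horse catch say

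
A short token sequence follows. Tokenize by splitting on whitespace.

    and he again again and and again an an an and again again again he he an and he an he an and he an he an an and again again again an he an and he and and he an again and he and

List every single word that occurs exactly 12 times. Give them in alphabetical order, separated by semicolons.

an; and

Unigram counts meeting the condition (exactly 12 times):
  an: 12
  and: 12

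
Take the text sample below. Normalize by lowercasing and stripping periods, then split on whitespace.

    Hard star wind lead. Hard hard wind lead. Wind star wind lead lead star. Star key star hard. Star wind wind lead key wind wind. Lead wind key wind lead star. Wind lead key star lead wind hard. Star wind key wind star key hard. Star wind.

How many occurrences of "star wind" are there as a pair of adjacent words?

6

Scanning the 46 overlapping bigram windows for "star wind":
  position 2–3: star wind
  position 10–11: star wind
  position 19–20: star wind
  position 31–32: star wind
  position 39–40: star wind
  position 46–47: star wind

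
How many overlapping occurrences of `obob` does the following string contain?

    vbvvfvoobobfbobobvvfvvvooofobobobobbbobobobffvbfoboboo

8

Sliding a length-4 window over the 54 characters (51 positions):
  position 8–11: obob
  position 14–17: obob
  position 28–31: obob
  position 30–33: obob
  position 32–35: obob
  position 38–41: obob
  position 40–43: obob
  position 49–52: obob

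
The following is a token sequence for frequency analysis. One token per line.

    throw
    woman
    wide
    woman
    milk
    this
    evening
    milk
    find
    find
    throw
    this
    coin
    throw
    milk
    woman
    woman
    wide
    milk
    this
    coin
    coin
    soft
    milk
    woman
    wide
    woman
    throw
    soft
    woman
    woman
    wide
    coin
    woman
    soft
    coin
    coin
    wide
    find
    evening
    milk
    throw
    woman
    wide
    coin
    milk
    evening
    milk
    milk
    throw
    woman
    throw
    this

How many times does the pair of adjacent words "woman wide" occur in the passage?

5

Scanning the 52 overlapping bigram windows for "woman wide":
  position 2–3: woman wide
  position 17–18: woman wide
  position 25–26: woman wide
  position 31–32: woman wide
  position 43–44: woman wide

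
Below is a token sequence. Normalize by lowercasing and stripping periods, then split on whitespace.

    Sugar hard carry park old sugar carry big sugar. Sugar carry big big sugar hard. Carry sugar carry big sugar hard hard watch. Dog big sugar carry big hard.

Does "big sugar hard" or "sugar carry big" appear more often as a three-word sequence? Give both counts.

"sugar carry big" (4 vs 2)

"big sugar hard": 2 occurrences
"sugar carry big": 4 occurrences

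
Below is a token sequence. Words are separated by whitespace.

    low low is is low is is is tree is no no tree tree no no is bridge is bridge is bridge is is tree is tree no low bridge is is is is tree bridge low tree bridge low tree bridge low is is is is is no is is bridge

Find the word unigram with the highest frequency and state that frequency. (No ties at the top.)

"is", 23 times

Unigram frequencies (highest first):
  is: 23
  tree: 8
  bridge: 8
  low: 7
  no: 6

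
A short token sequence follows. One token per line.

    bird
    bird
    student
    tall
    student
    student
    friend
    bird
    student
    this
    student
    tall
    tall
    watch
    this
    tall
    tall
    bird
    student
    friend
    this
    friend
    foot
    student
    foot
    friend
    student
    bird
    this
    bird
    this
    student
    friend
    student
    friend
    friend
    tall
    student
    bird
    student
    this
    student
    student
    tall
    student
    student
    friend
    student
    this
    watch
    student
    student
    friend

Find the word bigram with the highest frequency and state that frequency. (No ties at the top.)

"student friend", 6 times

Bigram frequencies (highest first):
  student friend: 6
  bird student: 4
  student student: 4
  student tall: 3
  tall student: 3
  student this: 3
  … (22 more, each ≤ 3)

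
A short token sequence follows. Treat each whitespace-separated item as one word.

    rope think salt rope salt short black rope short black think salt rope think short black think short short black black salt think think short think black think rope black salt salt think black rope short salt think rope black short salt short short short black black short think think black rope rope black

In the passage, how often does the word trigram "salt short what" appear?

Scanning the 52 overlapping trigram windows for "salt short what":
  (none found)

0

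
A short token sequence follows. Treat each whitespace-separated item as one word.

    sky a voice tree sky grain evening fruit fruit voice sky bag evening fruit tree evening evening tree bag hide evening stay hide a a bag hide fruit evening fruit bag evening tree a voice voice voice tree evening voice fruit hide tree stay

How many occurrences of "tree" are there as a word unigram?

Scanning the 44 tokens for "tree":
  position 4: tree
  position 15: tree
  position 18: tree
  position 33: tree
  position 38: tree
  position 43: tree

6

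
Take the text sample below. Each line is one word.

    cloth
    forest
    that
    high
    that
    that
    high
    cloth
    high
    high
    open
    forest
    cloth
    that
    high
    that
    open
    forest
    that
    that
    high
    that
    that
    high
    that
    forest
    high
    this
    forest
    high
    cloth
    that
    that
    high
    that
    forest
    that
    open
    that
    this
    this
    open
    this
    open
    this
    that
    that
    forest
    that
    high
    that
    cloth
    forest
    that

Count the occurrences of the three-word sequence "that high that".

6

Scanning the 52 overlapping trigram windows for "that high that":
  position 3–5: that high that
  position 14–16: that high that
  position 20–22: that high that
  position 23–25: that high that
  position 33–35: that high that
  position 49–51: that high that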